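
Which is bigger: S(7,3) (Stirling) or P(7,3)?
S(7,3)

Working:
S(7,3) = 3·S(6,3) + S(6,2) = 3·90 + 31 = 301; P(7,3) = 210.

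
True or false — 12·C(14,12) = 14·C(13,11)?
True

Working:
Absorption identity k·C(n,k) = n·C(n-1,k-1). LHS = 12·91 = 1,092; RHS = 14·78 = 1,092.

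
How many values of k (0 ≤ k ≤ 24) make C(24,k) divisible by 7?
9

Working:
Checking C(24,k) mod 7 for k = 0..24: divisible at k = 4, 5, 6, 11, 12, 13, 18, 19, 20. That's 9 values.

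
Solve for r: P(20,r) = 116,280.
4
P(20,r) = 20·19·…·(20−r+1), a product of r factors. Multiplying down from 20: 20 = 20; 20·19 = 380; 20·19·18 = 6,840; 20·19·18·17 = 116,280 ✓ (4 factors). So r = 4.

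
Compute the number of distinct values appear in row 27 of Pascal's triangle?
Row 27 has entries C(27,0)..C(27,27); by symmetry C(27,k)=C(27,27-k), giving 14 distinct values.
Final answer: 14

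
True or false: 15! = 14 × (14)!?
False

Explanation: 15! = 15 × 14! = 1,307,674,368,000, but 14 × 14! = 1,220,496,076,800.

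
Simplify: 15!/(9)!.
3,603,600

Solution: This equals 15×14×...×10 = 3,603,600.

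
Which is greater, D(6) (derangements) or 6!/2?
6!/2

Reasoning: D(6) = (6-1)·[D(5) + D(4)] = 5·[44 + 9] = 265; 6!/2 = 720/2 = 360.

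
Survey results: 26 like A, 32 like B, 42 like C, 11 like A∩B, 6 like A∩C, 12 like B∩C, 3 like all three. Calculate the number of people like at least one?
74

Explanation: |A∪B∪C| = 26+32+42-11-6-12+3 = 74.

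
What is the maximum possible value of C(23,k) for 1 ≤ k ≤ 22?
1,352,078

C(23,k) is maximised at the centre of the row: C(23,11) = 1,352,078.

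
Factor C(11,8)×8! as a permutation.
P(11,8)

Reasoning: C(11,8)×8! = [11!/(8!(3)!)]×8! = 11!/(3)! = P(11,8) = 6,652,800.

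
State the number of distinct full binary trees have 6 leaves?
42

Reasoning: Using the Catalan number formula: C_n = C(2n, n) / (n+1)
C_5 = C(10, 5) / (5+1)
     = 252 / 6
     = 42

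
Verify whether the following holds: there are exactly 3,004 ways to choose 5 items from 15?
C(15,5) = 3,003 ≠ 3004.
Final answer: False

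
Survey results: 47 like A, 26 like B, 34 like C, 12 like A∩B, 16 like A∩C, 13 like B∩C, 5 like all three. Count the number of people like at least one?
71

Explanation: |A∪B∪C| = 47+26+34-12-16-13+5 = 71.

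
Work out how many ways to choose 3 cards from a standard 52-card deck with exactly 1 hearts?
9,633

Explanation: 13 hearts and 39 non-hearts: C(13,1) × C(39,2) = 13 × 741 = 9,633.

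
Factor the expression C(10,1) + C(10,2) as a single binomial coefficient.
By Pascal's identity: C(10,1) + C(10,2) = C(11,2) = 55.

Answer: C(11,2)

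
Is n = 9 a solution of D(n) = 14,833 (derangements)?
No

Solution: D(9) = (9-1)·[D(8) + D(7)] = 8·[14,833 + 1,854] = 133,496, which does not equal 14,833.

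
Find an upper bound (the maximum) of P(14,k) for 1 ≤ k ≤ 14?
87,178,291,200
P(14,k) increases in k, so maximum at k = 14: 14! = 87,178,291,200.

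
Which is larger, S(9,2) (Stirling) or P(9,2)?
S(9,2)
S(9,2) = 2·S(8,2) + S(8,1) = 2·127 + 1 = 255; P(9,2) = 72.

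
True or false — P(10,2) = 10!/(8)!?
True

Working:
Permutation formula P(n,k) = n!/(n-k)!: 10!/8! = 3,628,800/40,320 = 90 = P(10,2). The statement holds.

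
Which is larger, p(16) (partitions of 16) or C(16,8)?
C(16,8)

Explanation: Pentagonal recurrence p(n) = p(n−1) + p(n−2) − p(n−5) − p(n−7) + …: p(16) = p(15) + p(14) − p(11) − p(9) + p(4) + p(1) = 176 + 135 − 56 − 30 + 5 + 1 = 231; C(16,8) = 12,870.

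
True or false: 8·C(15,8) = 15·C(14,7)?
Absorption identity k·C(n,k) = n·C(n-1,k-1). LHS = 8·6435 = 51,480; RHS = 15·3432 = 51,480.
Final answer: True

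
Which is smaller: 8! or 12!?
8!

8!=40,320, 12!=479,001,600. 12! > 8!.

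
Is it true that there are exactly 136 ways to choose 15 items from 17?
True

Solution: C(17,15) = 136.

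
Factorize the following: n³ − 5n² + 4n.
n(n − 1)(n − 4)

Working:
n³ − 5n² + 4n = n(n² − 5n + 4) = n(n − 1)(n − 4).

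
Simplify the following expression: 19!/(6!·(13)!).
27,132

This is C(19,6) = 27,132.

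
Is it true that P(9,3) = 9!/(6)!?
True

Solution: Permutation formula P(n,k) = n!/(n-k)!: 9!/6! = 362,880/720 = 504 = P(9,3). The statement holds.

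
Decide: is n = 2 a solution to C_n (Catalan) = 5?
No

Explanation: C_2 = C(4,2)/(2+1) = 6/3 = 2, which does not equal 5.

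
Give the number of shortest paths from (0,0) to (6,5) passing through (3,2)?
To (3,2): C(5,3)=10. From there: C(6,3)=20. Total: 200.

Answer: 200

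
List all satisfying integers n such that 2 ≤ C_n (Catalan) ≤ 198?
2, 3, 4, 5, 6

Reasoning: C_1=1; C_2=2; C_3=5; C_4=14; C_5=42; C_6=132; C_7=429. So valid n = 2, 3, 4, 5, 6.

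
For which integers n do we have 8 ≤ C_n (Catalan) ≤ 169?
4, 5, 6

Working:
C_3=5; C_4=14; C_5=42; C_6=132; C_7=429. So valid n = 4, 5, 6.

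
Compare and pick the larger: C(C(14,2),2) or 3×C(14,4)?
C(C(14,2),2)

Reasoning: C(C(14,2),2)=4,095, 3×C(14,4)=3,003.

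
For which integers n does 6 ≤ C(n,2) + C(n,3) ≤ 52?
C(3,2)+C(3,3)=4; C(4,2)+C(4,3)=10; C(5,2)+C(5,3)=20; C(6,2)+C(6,3)=35; C(7,2)+C(7,3)=56. So valid n = 4, 5, 6.
Final answer: 4, 5, 6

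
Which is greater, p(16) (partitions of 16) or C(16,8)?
C(16,8)

Reasoning: Pentagonal recurrence p(n) = p(n−1) + p(n−2) − p(n−5) − p(n−7) + …: p(16) = p(15) + p(14) − p(11) − p(9) + p(4) + p(1) = 176 + 135 − 56 − 30 + 5 + 1 = 231; C(16,8) = 12,870.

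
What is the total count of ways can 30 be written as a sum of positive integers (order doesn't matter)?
5,604

Pentagonal recurrence p(n) = p(n−1) + p(n−2) − p(n−5) − p(n−7) + …: p(30) = p(29) + p(28) − p(25) − p(23) + p(18) + p(15) − p(8) − p(4) = 4,565 + 3,718 − 1,958 − 1,255 + 385 + 176 − 22 − 5 = 5,604.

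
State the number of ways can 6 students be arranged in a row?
720

Arrangements of 6 distinct objects: 6! = 720.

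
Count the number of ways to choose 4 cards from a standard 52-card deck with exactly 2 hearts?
57,798
13 hearts and 39 non-hearts: C(13,2) × C(39,2) = 78 × 741 = 57,798.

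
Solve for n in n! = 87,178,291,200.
14

Reasoning: n! is strictly increasing. 12! = 479,001,600, 13! = 6,227,020,800, 14! = 87,178,291,200 ✓. So n = 14.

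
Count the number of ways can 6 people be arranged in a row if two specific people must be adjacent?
240

Solution: Treat pair as unit: (6-1)! arrangements × 2 internal orders = 240.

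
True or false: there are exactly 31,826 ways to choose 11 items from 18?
C(18,11) = 31,824 ≠ 31826.
Final answer: False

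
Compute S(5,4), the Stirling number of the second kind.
10
Using the Stirling recurrence: S(n,k) = k·S(n-1,k) + S(n-1,k-1)
S(5,4) = 4·S(4,4) + S(4,3)
         = 4·1 + 6
         = 4 + 6
         = 10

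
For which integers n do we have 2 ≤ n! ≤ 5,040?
2, 3, 4, 5, 6, 7

Working:
n! is strictly increasing; 2! = 2 and 7! = 5,040, so valid n = 2, 3, 4, 5, 6, 7.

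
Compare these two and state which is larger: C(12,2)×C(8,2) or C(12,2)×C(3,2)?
C(12,2)×C(8,2)

Solution: C(12,2)×C(8,2)=1,848, C(12,2)×C(3,2)=198.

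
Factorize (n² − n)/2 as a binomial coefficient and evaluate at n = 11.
(n² − n)/2 = n(n−1)/2 = C(n,2). At n = 11: C(11,2) = 55.

Answer: C(n,2); C(11,2) = 55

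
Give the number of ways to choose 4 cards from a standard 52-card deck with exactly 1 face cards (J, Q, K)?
118,560

Working:
12 face cards and 40 non-face cards: C(12,1) × C(40,3) = 12 × 9,880 = 118,560.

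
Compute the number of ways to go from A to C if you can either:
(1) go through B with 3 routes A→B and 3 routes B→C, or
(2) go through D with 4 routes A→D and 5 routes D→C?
29

Working:
Route via B: 3×3=9. Route via D: 4×5=20. Total: 29.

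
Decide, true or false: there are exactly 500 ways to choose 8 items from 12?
False

Working:
C(12,8) = 495 ≠ 500.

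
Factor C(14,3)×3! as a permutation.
P(14,3)

C(14,3)×3! = [14!/(3!(11)!)]×3! = 14!/(11)! = P(14,3) = 2,184.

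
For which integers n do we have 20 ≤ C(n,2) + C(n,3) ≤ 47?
5, 6

C(4,2)+C(4,3)=10; C(5,2)+C(5,3)=20; C(6,2)+C(6,3)=35; C(7,2)+C(7,3)=56. So valid n = 5, 6.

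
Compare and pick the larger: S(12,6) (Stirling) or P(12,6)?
S(12,6)

Working:
S(12,6) = 6·S(11,6) + S(11,5) = 6·179,487 + 246,730 = 1,323,652; P(12,6) = 665,280.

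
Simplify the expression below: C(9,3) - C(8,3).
28

C(9,3) - C(8,3) = C(8,2) = 28.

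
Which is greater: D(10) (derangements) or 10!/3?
D(10)

Reasoning: D(10) = (10-1)·[D(9) + D(8)] = 9·[133,496 + 14,833] = 1,334,961; 10!/3 = 3,628,800/3 = 1,209,600.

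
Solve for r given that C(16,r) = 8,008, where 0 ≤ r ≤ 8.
C(16,r) is increasing for 0 ≤ r ≤ 8. Stepping up (C(16,r+1) = C(16,r)·(16−r)/(r+1)): C(16,1) = 16, C(16,2) = 120, C(16,3) = 560, C(16,4) = 1,820, C(16,5) = 4,368, C(16,6) = 8,008 ✓. So r = 6.
Final answer: 6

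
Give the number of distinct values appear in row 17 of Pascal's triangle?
9

Solution: Row 17 has entries C(17,0)..C(17,17); by symmetry C(17,k)=C(17,17-k), giving 9 distinct values.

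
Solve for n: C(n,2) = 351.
C(n,2) = n(n−1)/2! is increasing in n, and n(n−1) = 2!·351 = 702 ≈ (n−0.5)^2 gives n ≈ 27.0. Check: C(25,2) = 300, C(26,2) = 325, C(27,2) = 351 ✓. So n = 27.
Final answer: 27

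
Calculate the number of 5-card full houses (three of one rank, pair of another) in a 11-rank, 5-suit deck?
11,000

Triple rank: 11. Triple suits: C(5,3)=10. Pair rank: 10. Pair suits: C(5,2)=10. Total: 11,000.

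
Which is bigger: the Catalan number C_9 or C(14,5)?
C_9

Working:
C_9 = C(18,9)/(9+1) = 48,620/10 = 4,862; C(14,5) = 2,002.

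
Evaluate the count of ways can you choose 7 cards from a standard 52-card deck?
133,784,560

Solution: C(52,7) = 133,784,560.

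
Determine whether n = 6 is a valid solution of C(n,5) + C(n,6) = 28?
No

Reasoning: C(6,5) + C(6,6) = 6 + 1 = 7, which does not equal 28.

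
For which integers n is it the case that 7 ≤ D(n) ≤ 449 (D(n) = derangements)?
4, 5, 6

Reasoning: Using D(n) = (n−1)[D(n−1) + D(n−2)] with D(1)=0, D(2)=1: D(3)=2; D(4)=9; D(5)=44; D(6)=265; D(7)=1,854. So valid n = 4, 5, 6.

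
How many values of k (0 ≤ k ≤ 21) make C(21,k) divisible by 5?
12

Checking C(21,k) mod 5 for k = 0..21: divisible at k = 2, 3, 4, 7, 8, 9, 12, 13, 14, 17, 18, 19. That's 12 values.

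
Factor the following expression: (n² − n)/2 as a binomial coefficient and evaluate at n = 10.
(n² − n)/2 = n(n−1)/2 = C(n,2). At n = 10: C(10,2) = 45.

Answer: C(n,2); C(10,2) = 45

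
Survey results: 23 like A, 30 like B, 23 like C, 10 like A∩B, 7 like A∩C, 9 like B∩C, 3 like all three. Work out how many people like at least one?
53

Reasoning: |A∪B∪C| = 23+30+23-10-7-9+3 = 53.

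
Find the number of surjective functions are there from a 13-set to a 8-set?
76,592,355,840

Onto functions = 8! × S(13,8)
First compute S(13,8) via recurrence:
Using the Stirling recurrence: S(n,k) = k·S(n-1,k) + S(n-1,k-1)
S(13,8) = 8·S(12,8) + S(12,7)
         = 8·159027 + 627396
         = 1272216 + 627396
         = 1,899,612
Then: 40320 × 1899612 = 76,592,355,840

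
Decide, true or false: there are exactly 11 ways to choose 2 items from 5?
False

Solution: C(5,2) = 10 ≠ 11.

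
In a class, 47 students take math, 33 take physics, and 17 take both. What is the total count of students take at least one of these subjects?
|A∪B| = |A|+|B|-|A∩B| = 47+33-17 = 63.

Answer: 63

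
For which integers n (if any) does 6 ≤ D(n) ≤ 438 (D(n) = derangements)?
4, 5, 6

Working:
Using D(n) = (n−1)[D(n−1) + D(n−2)] with D(1)=0, D(2)=1: D(3)=2; D(4)=9; D(5)=44; D(6)=265; D(7)=1,854. So valid n = 4, 5, 6.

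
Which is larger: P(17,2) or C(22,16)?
P(17,2)=272, C(22,16)=74,613.

Answer: C(22,16)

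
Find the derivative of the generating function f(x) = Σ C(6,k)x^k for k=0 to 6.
Σ k·C(6,k)x^(k-1) for k=1 to 6

Reasoning: Term-by-term differentiation gives Σ k·C(6,k)x^{k-1} for k=1 to 6.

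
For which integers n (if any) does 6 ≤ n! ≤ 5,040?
n! is strictly increasing; 3! = 6 and 7! = 5,040, so valid n = 3, 4, 5, 6, 7.
Final answer: 3, 4, 5, 6, 7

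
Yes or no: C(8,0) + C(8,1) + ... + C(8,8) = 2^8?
Yes

Solution: Binomial theorem with x = y = 1: Σ C(8,i) = (1+1)^8 = 2^8 = 256. The statement holds.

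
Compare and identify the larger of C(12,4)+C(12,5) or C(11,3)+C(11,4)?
C(12,4)+C(12,5)

Reasoning: First=1,287, Second=495.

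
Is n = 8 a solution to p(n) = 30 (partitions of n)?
No

Explanation: Pentagonal recurrence p(n) = p(n−1) + p(n−2) − p(n−5) − p(n−7) + …: p(8) = p(7) + p(6) − p(3) − p(1) = 15 + 11 − 3 − 1 = 22, which does not equal 30.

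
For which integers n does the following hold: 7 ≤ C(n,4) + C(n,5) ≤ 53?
C(5,4)+C(5,5)=6; C(6,4)+C(6,5)=21; C(7,4)+C(7,5)=56. So valid n = 6.

Answer: 6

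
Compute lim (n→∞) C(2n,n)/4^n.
0
C(2n,n) ~ 4^n/√(πn), so C(2n,n)/4^n ~ 1/√(πn) → 0.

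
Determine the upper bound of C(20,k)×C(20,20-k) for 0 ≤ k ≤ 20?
34,134,779,536

Solution: C(20,k)·C(20,20-k) = C(20,k)², maximised at the centre k = 10: C(20,10)² = 34,134,779,536.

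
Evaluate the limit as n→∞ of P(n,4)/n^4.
1

Reasoning: P(n,4) = n(n-1)(n-2)(n-3) ≈ n^4 for large n. Limit = 1.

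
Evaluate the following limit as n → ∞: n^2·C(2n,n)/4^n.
∞

Solution: C(2n,n) ~ 4^n/√(πn), so n^2·C(2n,n)/4^n ~ n^(2 − 1/2)/√π → ∞.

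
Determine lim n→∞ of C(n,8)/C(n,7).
C(n,8)/C(n,7) = (n-7)/8 → ∞ as n → ∞.
Final answer: ∞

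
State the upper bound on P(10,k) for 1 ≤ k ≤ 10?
3,628,800
P(10,k) increases in k, so maximum at k = 10: 10! = 3,628,800.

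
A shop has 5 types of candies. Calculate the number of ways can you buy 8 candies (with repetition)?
495

Working:
Stars and bars: C(8+5-1, 8) = C(12, 8) = 495.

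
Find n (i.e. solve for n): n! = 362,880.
9
n! is strictly increasing. 7! = 5,040, 8! = 40,320, 9! = 362,880 ✓. So n = 9.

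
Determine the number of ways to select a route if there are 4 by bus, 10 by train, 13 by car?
27

Solution: By the addition principle: 4 + 10 + 13 = 27.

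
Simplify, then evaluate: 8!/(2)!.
This equals 8×7×...×3 = 20,160.

Answer: 20,160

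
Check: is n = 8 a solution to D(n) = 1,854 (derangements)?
No

D(8) = (8-1)·[D(7) + D(6)] = 7·[1,854 + 265] = 14,833, which does not equal 1,854.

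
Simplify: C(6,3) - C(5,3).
10

C(6,3) - C(5,3) = C(5,2) = 10.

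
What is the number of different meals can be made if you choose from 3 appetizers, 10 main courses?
30

Working:
By the multiplication principle: 3 × 10 = 30.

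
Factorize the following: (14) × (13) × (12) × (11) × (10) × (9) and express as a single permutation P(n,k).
P(14,6) = 14!/(8)!

Reasoning: Product of 6 consecutive descending integers starting at 14: P(14,6) = 14!/8! = 2,162,160.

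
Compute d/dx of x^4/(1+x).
Quotient rule: [4x^{3}(1+x) - x^4]/(1+x)².
Final answer: (4x^3(1+x) - x^4)/(1+x)²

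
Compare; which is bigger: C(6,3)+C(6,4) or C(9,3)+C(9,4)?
C(9,3)+C(9,4)

First=35, Second=210.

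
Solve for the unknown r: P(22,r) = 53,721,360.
6

Reasoning: P(22,r) = 22·21·…·(22−r+1), a product of r factors. Multiplying down from 22: 22 = 22; 22·21 = 462; 22·21·20 = 9,240; 22·21·20·19 = 175,560; 22·21·20·19·18 = 3,160,080; 22·21·20·19·18·17 = 53,721,360 ✓ (6 factors). So r = 6.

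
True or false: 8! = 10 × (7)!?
False

Reasoning: 8! = 8 × 7! = 40,320, but 10 × 7! = 50,400.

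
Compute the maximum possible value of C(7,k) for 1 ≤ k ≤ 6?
35
C(7,k) is maximised at the centre of the row: C(7,3) = 35.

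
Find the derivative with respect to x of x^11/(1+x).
(11x^10(1+x) - x^11)/(1+x)²

Working:
Quotient rule: [11x^{10}(1+x) - x^11]/(1+x)².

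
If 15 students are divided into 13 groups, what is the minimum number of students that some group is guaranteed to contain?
Pigeonhole: ⌈15/13⌉ = 2.
Final answer: 2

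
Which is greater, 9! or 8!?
9!

9!=362,880, 8!=40,320. 9! > 8!.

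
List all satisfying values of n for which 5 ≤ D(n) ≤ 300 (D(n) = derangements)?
4, 5, 6

Solution: Using D(n) = (n−1)[D(n−1) + D(n−2)] with D(1)=0, D(2)=1: D(3)=2; D(4)=9; D(5)=44; D(6)=265; D(7)=1,854. So valid n = 4, 5, 6.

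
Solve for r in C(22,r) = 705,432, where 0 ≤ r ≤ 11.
11

Reasoning: C(22,r) is increasing for 0 ≤ r ≤ 11. Stepping up (C(22,r+1) = C(22,r)·(22−r)/(r+1)): C(22,1) = 22, C(22,2) = 231, C(22,3) = 1,540, C(22,4) = 7,315, C(22,5) = 26,334, C(22,6) = 74,613, C(22,7) = 170,544, C(22,8) = 319,770, C(22,9) = 497,420, C(22,10) = 646,646, C(22,11) = 705,432 ✓. So r = 11.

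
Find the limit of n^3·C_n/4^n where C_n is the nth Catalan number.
∞

C_n ~ 4^n/(n^(3/2)√π), so n^3·C_n/4^n ~ n^(3 − 3/2)/√π → ∞.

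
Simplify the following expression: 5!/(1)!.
120

This equals 5×4×...×2 = 120.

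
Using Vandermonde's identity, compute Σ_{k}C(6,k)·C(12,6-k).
18,564

Solution: = C(6+12,6) = C(18,6) = 18,564.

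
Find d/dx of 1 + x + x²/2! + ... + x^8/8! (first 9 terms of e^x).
1 + x + x²/2! + ... + x^7/7!

Working:
Differentiating term by term gives the first 8 terms of e^x.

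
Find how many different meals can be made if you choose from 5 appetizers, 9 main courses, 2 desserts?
By the multiplication principle: 5 × 9 × 2 = 90.
Final answer: 90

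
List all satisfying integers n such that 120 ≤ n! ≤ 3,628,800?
5, 6, 7, 8, 9, 10

Solution: n! is strictly increasing; 5! = 120 and 10! = 3,628,800, so valid n = 5, 6, 7, 8, 9, 10.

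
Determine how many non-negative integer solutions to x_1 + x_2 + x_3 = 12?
91

Working:
C(12+3-1, 3-1) = 91.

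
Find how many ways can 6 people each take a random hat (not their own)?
265

Explanation: Using D(n) = (n-1)[D(n-1) + D(n-2)]:
D(6) = (6-1) × [D(5) + D(4)]
      = 5 × [44 + 9]
      = 5 × 53
      = 265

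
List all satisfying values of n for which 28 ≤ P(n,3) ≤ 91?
5

Working:
P(4,3)=24; P(5,3)=60; P(6,3)=120. So valid n = 5.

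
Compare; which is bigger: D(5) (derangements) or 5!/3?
D(5)
D(5) = (5-1)·[D(4) + D(3)] = 4·[9 + 2] = 44; 5!/3 = 120/3 = 40.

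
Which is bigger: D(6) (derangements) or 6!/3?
D(6)

Reasoning: D(6) = (6-1)·[D(5) + D(4)] = 5·[44 + 9] = 265; 6!/3 = 720/3 = 240.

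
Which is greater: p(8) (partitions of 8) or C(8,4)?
C(8,4)

Pentagonal recurrence p(n) = p(n−1) + p(n−2) − p(n−5) − p(n−7) + …: p(8) = p(7) + p(6) − p(3) − p(1) = 15 + 11 − 3 − 1 = 22; C(8,4) = 70.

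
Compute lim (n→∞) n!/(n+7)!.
0
n!/(n+7)! = 1/[(n+1)(n+2)···(n+7)] → 0 as n → ∞.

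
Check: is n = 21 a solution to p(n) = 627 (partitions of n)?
Pentagonal recurrence p(n) = p(n−1) + p(n−2) − p(n−5) − p(n−7) + …: p(21) = p(20) + p(19) − p(16) − p(14) + p(9) + p(6) = 627 + 490 − 231 − 135 + 30 + 11 = 792, which does not equal 627.

Answer: No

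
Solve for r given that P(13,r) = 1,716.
3
P(13,r) = 13·12·…·(13−r+1), a product of r factors. Multiplying down from 13: 13 = 13; 13·12 = 156; 13·12·11 = 1,716 ✓ (3 factors). So r = 3.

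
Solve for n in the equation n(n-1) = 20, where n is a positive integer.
n² − n − 20 = 0, so n = (1 ± √(1 + 4·20))/2 = (1 ± √81)/2 = (1 ± 9)/2, i.e. n = 5 or n = -4. Taking the positive root, n = 5 (check: 5×4 = 20).

Answer: 5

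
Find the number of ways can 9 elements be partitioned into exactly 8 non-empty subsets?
This equals S(9,8), the Stirling number of the 2nd kind.
Using the Stirling recurrence: S(n,k) = k·S(n-1,k) + S(n-1,k-1)
S(9,8) = 8·S(8,8) + S(8,7)
         = 8·1 + 28
         = 8 + 28
         = 36

Answer: 36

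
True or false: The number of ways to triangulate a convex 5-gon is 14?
Triangulations of a convex 5-gon are counted by the Catalan number C_3: C_3 = C(6,3)/(3+1) = 20/4 = 5.
Final answer: False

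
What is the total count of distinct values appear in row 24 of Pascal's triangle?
13

Row 24 has entries C(24,0)..C(24,24); by symmetry C(24,k)=C(24,24-k), giving 13 distinct values.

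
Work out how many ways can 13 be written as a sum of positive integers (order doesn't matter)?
101

Working:
Pentagonal recurrence p(n) = p(n−1) + p(n−2) − p(n−5) − p(n−7) + …: p(13) = p(12) + p(11) − p(8) − p(6) + p(1) = 77 + 56 − 22 − 11 + 1 = 101.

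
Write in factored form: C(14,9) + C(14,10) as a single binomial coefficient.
C(15,10)
By Pascal's identity: C(14,9) + C(14,10) = C(15,10) = 3,003.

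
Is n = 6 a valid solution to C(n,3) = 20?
Yes

C(6,3) = 6·5·4/3! = 120/6 = 20, which equals 20.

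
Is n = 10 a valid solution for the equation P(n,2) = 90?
P(10,2) = 10·9 = 90, which equals 90.
Final answer: Yes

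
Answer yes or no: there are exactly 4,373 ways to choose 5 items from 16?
No

Reasoning: C(16,5) = 4,368 ≠ 4373.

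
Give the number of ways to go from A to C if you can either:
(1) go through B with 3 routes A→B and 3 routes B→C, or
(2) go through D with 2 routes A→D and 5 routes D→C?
Route via B: 3×3=9. Route via D: 2×5=10. Total: 19.

Answer: 19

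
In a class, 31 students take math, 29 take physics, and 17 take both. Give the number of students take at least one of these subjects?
|A∪B| = |A|+|B|-|A∩B| = 31+29-17 = 43.

Answer: 43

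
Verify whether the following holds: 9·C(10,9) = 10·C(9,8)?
Absorption identity k·C(n,k) = n·C(n-1,k-1). LHS = 9·10 = 90; RHS = 10·9 = 90.

Answer: True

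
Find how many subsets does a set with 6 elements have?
64
Each element can be included or excluded: 2^6 = 64.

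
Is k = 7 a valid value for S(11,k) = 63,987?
Yes

Solution: S(11,7) = 7·S(10,7) + S(10,6) = 7·5,880 + 22,827 = 63,987, which equals 63,987.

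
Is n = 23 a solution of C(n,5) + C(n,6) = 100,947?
C(23,5) + C(23,6) = 33,649 + 100,947 = 134,596, which does not equal 100,947.

Answer: No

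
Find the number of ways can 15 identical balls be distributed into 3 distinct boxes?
136

Solution: C(15+3-1, 3-1) = C(17, 2) = 136.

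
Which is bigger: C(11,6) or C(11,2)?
C(11,6)

Solution: C(11,6)=462, C(11,2)=55.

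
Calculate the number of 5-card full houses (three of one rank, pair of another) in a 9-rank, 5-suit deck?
7,200

Reasoning: Triple rank: 9. Triple suits: C(5,3)=10. Pair rank: 8. Pair suits: C(5,2)=10. Total: 7,200.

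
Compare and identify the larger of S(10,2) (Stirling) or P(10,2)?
S(10,2)

Explanation: S(10,2) = 2·S(9,2) + S(9,1) = 2·255 + 1 = 511; P(10,2) = 90.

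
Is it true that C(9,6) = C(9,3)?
Symmetry C(n,k) = C(n,n-k): C(9,6) = 84 and C(9,3) = 84. Both sides agree, so the statement holds.
Final answer: True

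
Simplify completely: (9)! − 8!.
322,560

Explanation: (9)! − 8! = (9)·8! − 8! = (9−1)·8! = 8·8! = 322,560.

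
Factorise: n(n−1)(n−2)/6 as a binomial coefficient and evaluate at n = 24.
C(n,3); C(24,3) = 2,024

Explanation: n(n−1)(n−2)/6 = n!/(3!(n−3)!) = C(n,3). At n = 24: C(24,3) = 2,024.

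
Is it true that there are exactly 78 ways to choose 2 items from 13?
True

Explanation: C(13,2) = 78.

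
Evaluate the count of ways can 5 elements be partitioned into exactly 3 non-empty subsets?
25

Reasoning: This equals S(5,3), the Stirling number of the 2nd kind.
Using the Stirling recurrence: S(n,k) = k·S(n-1,k) + S(n-1,k-1)
S(5,3) = 3·S(4,3) + S(4,2)
         = 3·6 + 7
         = 18 + 7
         = 25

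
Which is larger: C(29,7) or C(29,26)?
C(29,7)=1,560,780, C(29,26)=3,654.
Final answer: C(29,7)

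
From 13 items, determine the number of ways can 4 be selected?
715

Reasoning: C(13,4) = 13! / (4! × (13-4)!)
         = 13! / (4! × 9!)
         = 715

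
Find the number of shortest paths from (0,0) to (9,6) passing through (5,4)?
1,890
To (5,4): C(9,5)=126. From there: C(6,4)=15. Total: 1,890.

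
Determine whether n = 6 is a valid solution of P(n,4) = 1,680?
No
P(6,4) = 6·5·4·3 = 360, which does not equal 1,680.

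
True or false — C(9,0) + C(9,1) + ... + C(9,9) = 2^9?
True

Explanation: Binomial theorem with x = y = 1: Σ C(9,i) = (1+1)^9 = 2^9 = 512. The statement holds.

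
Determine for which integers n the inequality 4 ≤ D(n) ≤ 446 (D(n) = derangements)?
4, 5, 6

Solution: Using D(n) = (n−1)[D(n−1) + D(n−2)] with D(1)=0, D(2)=1: D(3)=2; D(4)=9; D(5)=44; D(6)=265; D(7)=1,854. So valid n = 4, 5, 6.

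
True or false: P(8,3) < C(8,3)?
P(8,3) = 336 and C(8,3) = 56; P(n,r) = r! × C(n,r) so P > C whenever r ≥ 2.
Final answer: False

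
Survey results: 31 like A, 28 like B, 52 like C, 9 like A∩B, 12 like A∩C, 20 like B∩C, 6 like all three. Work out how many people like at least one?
76

Reasoning: |A∪B∪C| = 31+28+52-9-12-20+6 = 76.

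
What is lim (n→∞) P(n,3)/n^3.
1

Reasoning: P(n,3) = n(n-1)(n-2) ≈ n^3 for large n. Limit = 1.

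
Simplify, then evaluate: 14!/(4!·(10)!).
1,001

Explanation: This is C(14,4) = 1,001.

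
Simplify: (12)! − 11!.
439,084,800

Solution: (12)! − 11! = (12)·11! − 11! = (12−1)·11! = 11·11! = 439,084,800.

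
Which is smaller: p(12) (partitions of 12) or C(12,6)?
p(12)
Pentagonal recurrence p(n) = p(n−1) + p(n−2) − p(n−5) − p(n−7) + …: p(12) = p(11) + p(10) − p(7) − p(5) + p(0) = 56 + 42 − 15 − 7 + 1 = 77; C(12,6) = 924.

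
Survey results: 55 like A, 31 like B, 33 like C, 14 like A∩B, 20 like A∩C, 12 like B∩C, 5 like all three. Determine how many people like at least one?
78

Working:
|A∪B∪C| = 55+31+33-14-20-12+5 = 78.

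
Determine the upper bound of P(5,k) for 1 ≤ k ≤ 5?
120
P(5,k) increases in k, so maximum at k = 5: 5! = 120.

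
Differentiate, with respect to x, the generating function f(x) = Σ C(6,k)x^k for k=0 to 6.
Σ k·C(6,k)x^(k-1) for k=1 to 6

Solution: Term-by-term differentiation gives Σ k·C(6,k)x^{k-1} for k=1 to 6.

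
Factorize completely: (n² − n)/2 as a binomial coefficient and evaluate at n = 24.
C(n,2); C(24,2) = 276

Working:
(n² − n)/2 = n(n−1)/2 = C(n,2). At n = 24: C(24,2) = 276.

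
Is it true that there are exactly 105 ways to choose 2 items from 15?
C(15,2) = 105.

Answer: True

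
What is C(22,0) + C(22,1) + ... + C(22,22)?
Sum of binomial coefficients = 2^22 = 4,194,304.
Final answer: 4,194,304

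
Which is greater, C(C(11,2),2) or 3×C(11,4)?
C(C(11,2),2)=1,485, 3×C(11,4)=990.
Final answer: C(C(11,2),2)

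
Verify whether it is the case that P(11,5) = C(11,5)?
False

Explanation: P(11,5) = 55,440 but C(11,5) = 462; they differ by a factor of 5! = 120, so the statement does not hold.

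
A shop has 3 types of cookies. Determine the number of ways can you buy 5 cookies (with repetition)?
21

Explanation: Stars and bars: C(5+3-1, 5) = C(7, 5) = 21.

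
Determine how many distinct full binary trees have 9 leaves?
1,430

Explanation: Using the Catalan number formula: C_n = C(2n, n) / (n+1)
C_8 = C(16, 8) / (8+1)
     = 12870 / 9
     = 1,430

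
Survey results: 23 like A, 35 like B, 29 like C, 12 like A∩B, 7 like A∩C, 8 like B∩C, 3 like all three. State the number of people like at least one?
63

Solution: |A∪B∪C| = 23+35+29-12-7-8+3 = 63.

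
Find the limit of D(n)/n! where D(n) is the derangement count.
1/e
D(n)/n! → 1/e ≈ 0.3679 as n → ∞.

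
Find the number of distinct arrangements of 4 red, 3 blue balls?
35

Working:
Multinomial: 7!/(4! × 3!) = 35.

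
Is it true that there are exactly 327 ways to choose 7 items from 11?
False

Working:
C(11,7) = 330 ≠ 327.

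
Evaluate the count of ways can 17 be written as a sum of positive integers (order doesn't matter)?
297

Working:
Pentagonal recurrence p(n) = p(n−1) + p(n−2) − p(n−5) − p(n−7) + …: p(17) = p(16) + p(15) − p(12) − p(10) + p(5) + p(2) = 231 + 176 − 77 − 42 + 7 + 2 = 297.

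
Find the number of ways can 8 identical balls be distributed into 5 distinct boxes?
495

Reasoning: C(8+5-1, 5-1) = C(12, 4) = 495.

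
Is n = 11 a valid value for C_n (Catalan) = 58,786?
C_11 = C(22,11)/(11+1) = 705,432/12 = 58,786, which equals 58,786.
Final answer: Yes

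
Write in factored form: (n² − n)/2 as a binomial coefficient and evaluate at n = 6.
C(n,2); C(6,2) = 15

Solution: (n² − n)/2 = n(n−1)/2 = C(n,2). At n = 6: C(6,2) = 15.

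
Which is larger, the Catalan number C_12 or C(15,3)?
C_12

C_12 = C(24,12)/(12+1) = 2,704,156/13 = 208,012; C(15,3) = 455.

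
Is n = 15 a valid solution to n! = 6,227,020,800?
No

Working:
15! = 15·14! = 15·87,178,291,200 = 1,307,674,368,000, which does not equal 6,227,020,800.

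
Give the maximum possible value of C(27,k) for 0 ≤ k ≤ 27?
Maximum at k = 13 or k = 14: C(27,13) = 20,058,300.

Answer: 20,058,300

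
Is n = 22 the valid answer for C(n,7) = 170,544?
Yes

Working:
C(22,7) = 22·21·20·19·18·17·16/7! = 859,541,760/5,040 = 170,544, which equals 170,544.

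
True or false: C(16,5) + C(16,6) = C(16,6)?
False

Solution: Pascal's identity gives C(17,6) = 12,376, whereas C(16,6) = 8,008.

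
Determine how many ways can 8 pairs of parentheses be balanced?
Using the Catalan number formula: C_n = C(2n, n) / (n+1)
C_8 = C(16, 8) / (8+1)
     = 12870 / 9
     = 1,430
Final answer: 1,430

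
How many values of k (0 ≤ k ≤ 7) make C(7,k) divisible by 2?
Checking C(7,k) mod 2 for k = 0..7: none are divisible by 2. Count = 0.

Answer: 0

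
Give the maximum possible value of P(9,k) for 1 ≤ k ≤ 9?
362,880
P(9,k) increases in k, so maximum at k = 9: 9! = 362,880.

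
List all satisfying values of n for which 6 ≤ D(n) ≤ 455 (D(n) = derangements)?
4, 5, 6

Reasoning: Using D(n) = (n−1)[D(n−1) + D(n−2)] with D(1)=0, D(2)=1: D(3)=2; D(4)=9; D(5)=44; D(6)=265; D(7)=1,854. So valid n = 4, 5, 6.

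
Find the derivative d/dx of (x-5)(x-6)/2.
(2x - 11)/2

Solution: d/dx[(x-5)(x-6)] = (x-6) + (x-5) = 2x - 11. Dividing by 2 gives (2x - 11)/2.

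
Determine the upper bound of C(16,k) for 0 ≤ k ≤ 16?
12,870
Maximum at k = 8: C(16,8) = 12,870.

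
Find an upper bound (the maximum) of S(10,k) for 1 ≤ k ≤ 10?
Row S(10,k) for k = 1..10 (via S(n,k) = k·S(n−1,k) + S(n−1,k−1)): 1, 511, 9,330, 34,105, 42,525, 22,827, 5,880, 750, 45, 1. The row is unimodal; maximum at k = 5: 42,525.
Final answer: 42,525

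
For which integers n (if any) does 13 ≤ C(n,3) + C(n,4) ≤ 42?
5, 6

Reasoning: C(4,3)+C(4,4)=5; C(5,3)+C(5,4)=15; C(6,3)+C(6,4)=35; C(7,3)+C(7,4)=70. So valid n = 5, 6.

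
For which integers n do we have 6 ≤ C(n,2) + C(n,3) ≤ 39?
4, 5, 6

Reasoning: C(3,2)+C(3,3)=4; C(4,2)+C(4,3)=10; C(5,2)+C(5,3)=20; C(6,2)+C(6,3)=35; C(7,2)+C(7,3)=56. So valid n = 4, 5, 6.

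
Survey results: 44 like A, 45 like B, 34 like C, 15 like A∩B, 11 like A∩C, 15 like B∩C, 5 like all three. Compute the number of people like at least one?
87
|A∪B∪C| = 44+45+34-15-11-15+5 = 87.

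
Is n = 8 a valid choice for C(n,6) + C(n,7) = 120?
C(8,6) + C(8,7) = 28 + 8 = 36, which does not equal 120.
Final answer: No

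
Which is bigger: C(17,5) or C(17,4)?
C(17,5)

Working:
C(17,5)=6,188, C(17,4)=2,380.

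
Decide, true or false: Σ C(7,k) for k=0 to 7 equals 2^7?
True

Binomial theorem: Σ C(7,k) = (1+1)^7 = 2^7 = 128; RHS 2^7 = 128.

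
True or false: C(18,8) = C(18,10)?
C(18,8) = C(18,18-8) by the symmetry property; both equal 43,758.

Answer: True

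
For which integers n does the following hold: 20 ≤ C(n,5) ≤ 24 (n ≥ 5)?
7

C(6,5)=6; C(7,5)=21; C(8,5)=56. So valid n = 7.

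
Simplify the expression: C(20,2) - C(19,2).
19

Solution: C(20,2) - C(19,2) = C(19,1) = 19.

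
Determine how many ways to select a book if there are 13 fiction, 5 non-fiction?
By the addition principle: 13 + 5 = 18.
Final answer: 18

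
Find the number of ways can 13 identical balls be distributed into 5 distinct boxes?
2,380

Explanation: C(13+5-1, 5-1) = C(17, 4) = 2,380.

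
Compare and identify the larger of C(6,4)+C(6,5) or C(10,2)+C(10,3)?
C(10,2)+C(10,3)

Explanation: First=21, Second=165.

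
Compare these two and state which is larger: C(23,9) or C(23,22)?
C(23,9)

C(23,9)=817,190, C(23,22)=23.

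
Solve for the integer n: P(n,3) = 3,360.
16

Working:
P(n,3) = n(n−1)(n−2) is increasing in n; n(n−1)(n−2) ≈ (n−1)^3 = 3,360 gives n ≈ 16.0. Check: P(14,3) = 2,184, P(15,3) = 2,730, P(16,3) = 3,360 ✓. So n = 16.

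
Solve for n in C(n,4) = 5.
5

Working:
C(n,4) = n(n−1)(n−2)(n−3)/4! is increasing in n, and n(n−1)(n−2)(n−3) = 4!·5 = 120 ≈ (n−1.5)^4 gives n ≈ 4.8. Check: C(4,4) = 1, C(5,4) = 5 ✓. So n = 5.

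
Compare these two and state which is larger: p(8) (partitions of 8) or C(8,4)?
C(8,4)

Working:
Pentagonal recurrence p(n) = p(n−1) + p(n−2) − p(n−5) − p(n−7) + …: p(8) = p(7) + p(6) − p(3) − p(1) = 15 + 11 − 3 − 1 = 22; C(8,4) = 70.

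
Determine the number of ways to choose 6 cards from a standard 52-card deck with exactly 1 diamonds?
7,484,841

Solution: 13 diamonds and 39 non-diamonds: C(13,1) × C(39,5) = 13 × 575757 = 7,484,841.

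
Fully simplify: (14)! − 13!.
80,951,270,400
(14)! − 13! = (14)·13! − 13! = (14−1)·13! = 13·13! = 80,951,270,400.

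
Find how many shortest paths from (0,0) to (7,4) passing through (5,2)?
126

Explanation: To (5,2): C(7,5)=21. From there: C(4,2)=6. Total: 126.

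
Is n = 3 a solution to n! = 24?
No

Explanation: 3! = 3·2! = 3·2 = 6, which does not equal 24.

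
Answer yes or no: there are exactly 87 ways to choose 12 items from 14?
No

Solution: C(14,12) = 91 ≠ 87.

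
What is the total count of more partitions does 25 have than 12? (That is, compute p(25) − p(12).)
1,881

Working:
Pentagonal recurrence p(n) = p(n−1) + p(n−2) − p(n−5) − p(n−7) + …: p(25) = p(24) + p(23) − p(20) − p(18) + p(13) + p(10) − p(3) = 1,575 + 1,255 − 627 − 385 + 101 + 42 − 3 = 1,958.
p(12) = p(11) + p(10) − p(7) − p(5) + p(0) = 56 + 42 − 15 − 7 + 1 = 77.
Difference = 1,958 − 77 = 1,881.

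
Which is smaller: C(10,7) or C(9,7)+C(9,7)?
C(9,7)+C(9,7)

C(10,7)=120; C(9,7)+C(9,7)=36+36=72.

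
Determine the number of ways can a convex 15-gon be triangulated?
742,900

Using the Catalan number formula: C_n = C(2n, n) / (n+1)
C_13 = C(26, 13) / (13+1)
     = 10400600 / 14
     = 742,900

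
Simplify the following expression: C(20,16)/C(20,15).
5/16

Solution: C(n,k+1)/C(n,k) = (n−k)/(k+1). Here (20−15)/(15+1) = 5/16 = 5/16.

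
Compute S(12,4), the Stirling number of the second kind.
Using the Stirling recurrence: S(n,k) = k·S(n-1,k) + S(n-1,k-1)
S(12,4) = 4·S(11,4) + S(11,3)
         = 4·145750 + 28501
         = 583000 + 28501
         = 611,501
Final answer: 611,501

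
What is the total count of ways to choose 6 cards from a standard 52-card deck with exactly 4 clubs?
529,815

Reasoning: 13 clubs and 39 non-clubs: C(13,4) × C(39,2) = 715 × 741 = 529,815.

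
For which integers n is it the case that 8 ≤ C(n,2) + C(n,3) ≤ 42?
4, 5, 6

Solution: C(3,2)+C(3,3)=4; C(4,2)+C(4,3)=10; C(5,2)+C(5,3)=20; C(6,2)+C(6,3)=35; C(7,2)+C(7,3)=56. So valid n = 4, 5, 6.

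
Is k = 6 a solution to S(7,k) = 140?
No

S(7,6) = 6·S(6,6) + S(6,5) = 6·1 + 15 = 21, which does not equal 140.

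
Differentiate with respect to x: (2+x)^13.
13(2+x)^12

Working:
Using the power rule: d/dx (2+x)^13 = 13(2+x)^{12}.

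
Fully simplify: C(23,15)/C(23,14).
3/5

C(n,k+1)/C(n,k) = (n−k)/(k+1). Here (23−14)/(14+1) = 9/15 = 3/5.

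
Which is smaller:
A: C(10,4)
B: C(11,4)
A

A=C(10,4)=210, B=C(11,4)=330.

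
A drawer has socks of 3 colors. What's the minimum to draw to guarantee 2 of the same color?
4

Working:
Worst case: 1 of each = 3. One more: 4.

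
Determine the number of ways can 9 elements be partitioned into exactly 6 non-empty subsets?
2,646

This equals S(9,6), the Stirling number of the 2nd kind.
Using the Stirling recurrence: S(n,k) = k·S(n-1,k) + S(n-1,k-1)
S(9,6) = 6·S(8,6) + S(8,5)
         = 6·266 + 1050
         = 1596 + 1050
         = 2,646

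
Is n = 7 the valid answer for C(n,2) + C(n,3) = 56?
Yes

Reasoning: C(7,2) + C(7,3) = 21 + 35 = 56, which equals 56.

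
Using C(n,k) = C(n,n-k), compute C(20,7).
77,520
C(20,7) = C(20,13) = 77,520.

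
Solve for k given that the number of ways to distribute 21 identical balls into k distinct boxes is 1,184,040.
Stars and bars: the count is C(21+k−1, k−1), increasing in k. k=6: C(26,5) = 65,780, k=7: C(27,6) = 296,010, k=8: C(28,7) = 1,184,040 ✓. So k = 8.
Final answer: 8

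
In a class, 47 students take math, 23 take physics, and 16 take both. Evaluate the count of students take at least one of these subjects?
|A∪B| = |A|+|B|-|A∩B| = 47+23-16 = 54.

Answer: 54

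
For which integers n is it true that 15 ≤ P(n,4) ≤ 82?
4

Working:
P(3,4)=0; P(4,4)=24; P(5,4)=120. So valid n = 4.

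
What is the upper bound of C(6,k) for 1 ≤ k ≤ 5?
C(6,k) is maximised at the centre of the row: C(6,3) = 20.

Answer: 20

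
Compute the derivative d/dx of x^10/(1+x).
(10x^9(1+x) - x^10)/(1+x)²

Reasoning: Quotient rule: [10x^{9}(1+x) - x^10]/(1+x)².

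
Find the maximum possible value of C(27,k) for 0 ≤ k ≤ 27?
Maximum at k = 13 or k = 14: C(27,13) = 20,058,300.
Final answer: 20,058,300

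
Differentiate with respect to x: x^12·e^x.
(12x^11 + x^12)e^x

Solution: Product rule: d/dx[x^12]·e^x + x^12·d/dx[e^x] = 12x^{11}e^x + x^12e^x.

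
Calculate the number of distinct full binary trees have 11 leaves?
16,796
Using the Catalan number formula: C_n = C(2n, n) / (n+1)
C_10 = C(20, 10) / (10+1)
     = 184756 / 11
     = 16,796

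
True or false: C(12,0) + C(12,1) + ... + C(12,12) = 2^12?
True

Working:
Binomial theorem with x = y = 1: Σ C(12,i) = (1+1)^12 = 2^12 = 4,096. The statement holds.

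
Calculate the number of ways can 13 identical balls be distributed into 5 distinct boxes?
C(13+5-1, 5-1) = C(17, 4) = 2,380.
Final answer: 2,380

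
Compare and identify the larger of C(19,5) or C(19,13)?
C(19,13)

C(19,5)=11,628, C(19,13)=27,132.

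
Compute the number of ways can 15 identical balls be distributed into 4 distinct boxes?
816

Working:
C(15+4-1, 4-1) = C(18, 3) = 816.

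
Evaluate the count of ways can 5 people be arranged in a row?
120

Working:
Arrangements of 5 distinct objects: 5! = 120.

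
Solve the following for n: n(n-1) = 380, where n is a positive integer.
20

n² − n − 380 = 0, so n = (1 ± √(1 + 4·380))/2 = (1 ± √1,521)/2 = (1 ± 39)/2, i.e. n = 20 or n = -19. Taking the positive root, n = 20 (check: 20×19 = 380).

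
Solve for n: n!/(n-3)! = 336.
8

Solution: n!/(n-3)! = n×(n-1)×(n-2), a product of 3 consecutive integers ≈ (n−1)^3. 336^(1/3) + 1 ≈ 8.0; check n = 8: 8×7×6 = 336 ✓. So n = 8.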